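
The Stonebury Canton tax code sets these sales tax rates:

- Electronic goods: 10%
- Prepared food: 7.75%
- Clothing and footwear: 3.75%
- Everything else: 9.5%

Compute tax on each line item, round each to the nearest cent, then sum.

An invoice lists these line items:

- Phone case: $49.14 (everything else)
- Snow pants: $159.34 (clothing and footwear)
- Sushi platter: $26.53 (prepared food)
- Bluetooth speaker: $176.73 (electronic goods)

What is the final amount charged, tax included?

$442.12

Phone case $49.14: everything else → 9.5% → $4.67
Snow pants $159.34: clothing and footwear → 3.75% → $5.98
Sushi platter $26.53: prepared food → 7.75% → $2.06
Bluetooth speaker $176.73: electronic goods → 10% → $17.67
Subtotal = $411.74; tax = $30.38; total due = $442.12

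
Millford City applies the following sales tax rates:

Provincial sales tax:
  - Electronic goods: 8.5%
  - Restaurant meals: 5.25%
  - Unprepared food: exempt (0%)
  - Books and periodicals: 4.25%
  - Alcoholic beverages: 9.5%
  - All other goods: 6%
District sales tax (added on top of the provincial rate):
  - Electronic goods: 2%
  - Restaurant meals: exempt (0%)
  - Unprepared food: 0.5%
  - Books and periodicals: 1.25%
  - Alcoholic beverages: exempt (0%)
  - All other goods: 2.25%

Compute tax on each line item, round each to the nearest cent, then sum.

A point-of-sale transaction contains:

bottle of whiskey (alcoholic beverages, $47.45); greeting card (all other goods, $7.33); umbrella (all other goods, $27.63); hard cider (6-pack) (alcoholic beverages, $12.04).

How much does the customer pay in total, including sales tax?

$102.98

Bottle of whiskey $47.45: alcoholic beverages → 9.5% + 0% district = 9.5% → $4.51
Greeting card $7.33: all other goods → 6% + 2.25% district = 8.25% → $0.60
Umbrella $27.63: all other goods → 6% + 2.25% district = 8.25% → $2.28
Hard cider (6-pack) $12.04: alcoholic beverages → 9.5% + 0% district = 9.5% → $1.14
Subtotal = $94.45; tax = $8.53; total due = $102.98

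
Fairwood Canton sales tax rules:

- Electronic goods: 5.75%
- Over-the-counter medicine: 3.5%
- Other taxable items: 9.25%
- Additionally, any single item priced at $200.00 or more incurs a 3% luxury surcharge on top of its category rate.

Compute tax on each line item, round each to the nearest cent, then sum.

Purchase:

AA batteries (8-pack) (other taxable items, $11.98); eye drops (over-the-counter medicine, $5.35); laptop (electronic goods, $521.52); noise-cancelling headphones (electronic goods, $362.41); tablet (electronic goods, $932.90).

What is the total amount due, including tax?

AA batteries (8-pack) $11.98: other taxable items → 9.25% → $1.11
Eye drops $5.35: over-the-counter medicine → 3.5% → $0.19
Laptop $521.52: electronic goods → 5.75% + 3% surcharge = 8.75% → $45.63
Noise-cancelling headphones $362.41: electronic goods → 5.75% + 3% surcharge = 8.75% → $31.71
Tablet $932.90: electronic goods → 5.75% + 3% surcharge = 8.75% → $81.63
Subtotal = $1834.16; tax = $160.27; total due = $1994.43

$1994.43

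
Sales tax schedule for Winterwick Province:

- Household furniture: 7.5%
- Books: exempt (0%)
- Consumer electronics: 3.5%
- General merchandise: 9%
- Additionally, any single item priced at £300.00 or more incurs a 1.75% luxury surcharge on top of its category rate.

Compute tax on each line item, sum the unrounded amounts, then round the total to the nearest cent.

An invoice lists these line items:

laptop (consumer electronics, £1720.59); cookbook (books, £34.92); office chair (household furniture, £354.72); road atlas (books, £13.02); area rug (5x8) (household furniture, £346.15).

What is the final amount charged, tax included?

£2624.56

Laptop £1720.59: consumer electronics → 3.5% + 1.75% surcharge = 5.25% → £90.330975
Cookbook £34.92: books → 0% → £0.00
Office chair £354.72: household furniture → 7.5% + 1.75% surcharge = 9.25% → £32.8116
Road atlas £13.02: books → 0% → £0.00
Area rug (5x8) £346.15: household furniture → 7.5% + 1.75% surcharge = 9.25% → £32.018875
Subtotal = £2469.40; unrounded tax = £155.16145 → £155.16; total due = £2624.56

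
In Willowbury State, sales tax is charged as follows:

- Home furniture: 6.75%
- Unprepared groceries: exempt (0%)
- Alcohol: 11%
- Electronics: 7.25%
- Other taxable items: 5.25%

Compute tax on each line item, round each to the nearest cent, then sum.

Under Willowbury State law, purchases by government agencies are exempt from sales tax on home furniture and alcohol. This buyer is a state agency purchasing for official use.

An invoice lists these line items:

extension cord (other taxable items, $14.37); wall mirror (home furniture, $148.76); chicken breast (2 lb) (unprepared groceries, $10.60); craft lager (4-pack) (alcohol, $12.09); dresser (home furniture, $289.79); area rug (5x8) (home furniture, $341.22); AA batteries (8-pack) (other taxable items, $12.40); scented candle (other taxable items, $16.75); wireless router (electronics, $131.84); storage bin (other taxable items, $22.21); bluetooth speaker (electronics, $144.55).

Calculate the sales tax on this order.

$23.49

Extension cord $14.37: other taxable items → 5.25% → $0.75
Wall mirror $148.76: home furniture, buyer-exempt → 0% → $0.00
Chicken breast (2 lb) $10.60: unprepared groceries → 0% → $0.00
Craft lager (4-pack) $12.09: alcohol, buyer-exempt → 0% → $0.00
Dresser $289.79: home furniture, buyer-exempt → 0% → $0.00
Area rug (5x8) $341.22: home furniture, buyer-exempt → 0% → $0.00
AA batteries (8-pack) $12.40: other taxable items → 5.25% → $0.65
Scented candle $16.75: other taxable items → 5.25% → $0.88
Wireless router $131.84: electronics → 7.25% → $9.56
Storage bin $22.21: other taxable items → 5.25% → $1.17
Bluetooth speaker $144.55: electronics → 7.25% → $10.48
Total tax = $0.75 + $0.65 + $0.88 + $9.56 + $1.17 + $10.48 = $23.49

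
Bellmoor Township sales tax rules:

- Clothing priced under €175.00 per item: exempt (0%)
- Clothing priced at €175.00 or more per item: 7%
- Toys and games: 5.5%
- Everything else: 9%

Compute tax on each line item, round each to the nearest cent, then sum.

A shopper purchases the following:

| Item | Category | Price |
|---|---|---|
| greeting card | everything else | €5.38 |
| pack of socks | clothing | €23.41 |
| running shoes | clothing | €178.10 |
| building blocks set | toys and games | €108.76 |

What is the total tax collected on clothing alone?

Pack of socks €23.41: clothing, under €175.00 → 0% → €0.00
Running shoes €178.10: clothing, €175.00 or more → 7% → €12.47
Tax on clothing = €0.00 + €12.47 = €12.47

€12.47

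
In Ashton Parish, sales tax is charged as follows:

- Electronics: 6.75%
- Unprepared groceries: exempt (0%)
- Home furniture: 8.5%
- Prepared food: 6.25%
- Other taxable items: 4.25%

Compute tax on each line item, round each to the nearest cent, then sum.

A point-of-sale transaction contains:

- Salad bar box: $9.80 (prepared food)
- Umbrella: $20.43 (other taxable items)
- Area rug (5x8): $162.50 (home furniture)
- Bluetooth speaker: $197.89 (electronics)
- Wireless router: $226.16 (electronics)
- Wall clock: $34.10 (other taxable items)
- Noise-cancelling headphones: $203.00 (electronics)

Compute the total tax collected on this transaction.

Salad bar box $9.80: prepared food → 6.25% → $0.61
Umbrella $20.43: other taxable items → 4.25% → $0.87
Area rug (5x8) $162.50: home furniture → 8.5% → $13.81
Bluetooth speaker $197.89: electronics → 6.75% → $13.36
Wireless router $226.16: electronics → 6.75% → $15.27
Wall clock $34.10: other taxable items → 4.25% → $1.45
Noise-cancelling headphones $203.00: electronics → 6.75% → $13.70
Total tax = $0.61 + $0.87 + $13.81 + $13.36 + $15.27 + $1.45 + $13.70 = $59.07

$59.07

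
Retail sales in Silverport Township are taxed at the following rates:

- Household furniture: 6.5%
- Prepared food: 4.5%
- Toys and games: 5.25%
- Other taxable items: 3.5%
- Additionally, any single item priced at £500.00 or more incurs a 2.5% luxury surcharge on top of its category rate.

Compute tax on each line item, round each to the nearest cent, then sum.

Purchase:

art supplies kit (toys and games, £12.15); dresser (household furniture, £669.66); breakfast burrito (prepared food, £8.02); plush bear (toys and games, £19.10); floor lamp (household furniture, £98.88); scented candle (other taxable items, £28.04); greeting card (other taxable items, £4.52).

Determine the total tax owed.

£69.84

Art supplies kit £12.15: toys and games → 5.25% → £0.64
Dresser £669.66: household furniture → 6.5% + 2.5% surcharge = 9% → £60.27
Breakfast burrito £8.02: prepared food → 4.5% → £0.36
Plush bear £19.10: toys and games → 5.25% → £1.00
Floor lamp £98.88: household furniture → 6.5% → £6.43
Scented candle £28.04: other taxable items → 3.5% → £0.98
Greeting card £4.52: other taxable items → 3.5% → £0.16
Total tax = £0.64 + £60.27 + £0.36 + £1.00 + £6.43 + £0.98 + £0.16 = £69.84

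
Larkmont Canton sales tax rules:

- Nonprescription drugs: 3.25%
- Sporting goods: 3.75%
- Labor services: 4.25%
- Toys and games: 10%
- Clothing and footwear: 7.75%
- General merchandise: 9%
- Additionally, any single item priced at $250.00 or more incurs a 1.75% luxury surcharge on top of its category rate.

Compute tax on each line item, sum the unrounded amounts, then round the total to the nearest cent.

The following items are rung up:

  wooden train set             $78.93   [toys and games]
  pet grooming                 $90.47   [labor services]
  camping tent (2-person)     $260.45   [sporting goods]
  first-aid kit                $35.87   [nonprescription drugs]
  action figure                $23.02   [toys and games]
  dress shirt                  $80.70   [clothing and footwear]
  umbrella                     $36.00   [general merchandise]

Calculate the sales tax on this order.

$39.02

Wooden train set $78.93: toys and games → 10% → $7.893
Pet grooming $90.47: labor services → 4.25% → $3.844975
Camping tent (2-person) $260.45: sporting goods → 3.75% + 1.75% surcharge = 5.5% → $14.32475
First-aid kit $35.87: nonprescription drugs → 3.25% → $1.165775
Action figure $23.02: toys and games → 10% → $2.302
Dress shirt $80.70: clothing and footwear → 7.75% → $6.25425
Umbrella $36.00: general merchandise → 9% → $3.24
Unrounded tax sum = $39.02475 → $39.02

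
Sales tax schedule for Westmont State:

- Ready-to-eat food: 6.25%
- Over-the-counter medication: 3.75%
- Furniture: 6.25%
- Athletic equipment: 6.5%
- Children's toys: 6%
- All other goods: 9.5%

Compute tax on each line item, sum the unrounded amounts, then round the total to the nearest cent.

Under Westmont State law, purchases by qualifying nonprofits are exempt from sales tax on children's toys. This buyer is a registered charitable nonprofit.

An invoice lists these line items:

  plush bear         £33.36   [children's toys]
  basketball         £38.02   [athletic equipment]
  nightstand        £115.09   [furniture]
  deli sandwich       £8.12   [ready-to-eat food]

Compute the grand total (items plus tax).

Plush bear £33.36: children's toys, buyer-exempt → 0% → £0.00
Basketball £38.02: athletic equipment → 6.5% → £2.4713
Nightstand £115.09: furniture → 6.25% → £7.193125
Deli sandwich £8.12: ready-to-eat food → 6.25% → £0.5075
Subtotal = £194.59; unrounded tax = £10.171925 → £10.17; total due = £204.76

£204.76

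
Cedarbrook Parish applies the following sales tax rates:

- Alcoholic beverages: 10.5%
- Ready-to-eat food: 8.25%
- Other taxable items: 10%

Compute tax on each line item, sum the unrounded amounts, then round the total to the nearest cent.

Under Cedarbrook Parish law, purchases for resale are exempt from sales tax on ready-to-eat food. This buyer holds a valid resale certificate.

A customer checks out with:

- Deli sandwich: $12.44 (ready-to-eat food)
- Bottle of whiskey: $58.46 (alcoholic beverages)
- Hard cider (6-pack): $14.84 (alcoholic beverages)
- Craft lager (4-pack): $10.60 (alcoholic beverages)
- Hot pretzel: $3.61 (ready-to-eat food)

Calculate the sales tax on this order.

$8.81

Deli sandwich $12.44: ready-to-eat food, buyer-exempt → 0% → $0.00
Bottle of whiskey $58.46: alcoholic beverages → 10.5% → $6.1383
Hard cider (6-pack) $14.84: alcoholic beverages → 10.5% → $1.5582
Craft lager (4-pack) $10.60: alcoholic beverages → 10.5% → $1.113
Hot pretzel $3.61: ready-to-eat food, buyer-exempt → 0% → $0.00
Unrounded tax sum = $8.8095 → $8.81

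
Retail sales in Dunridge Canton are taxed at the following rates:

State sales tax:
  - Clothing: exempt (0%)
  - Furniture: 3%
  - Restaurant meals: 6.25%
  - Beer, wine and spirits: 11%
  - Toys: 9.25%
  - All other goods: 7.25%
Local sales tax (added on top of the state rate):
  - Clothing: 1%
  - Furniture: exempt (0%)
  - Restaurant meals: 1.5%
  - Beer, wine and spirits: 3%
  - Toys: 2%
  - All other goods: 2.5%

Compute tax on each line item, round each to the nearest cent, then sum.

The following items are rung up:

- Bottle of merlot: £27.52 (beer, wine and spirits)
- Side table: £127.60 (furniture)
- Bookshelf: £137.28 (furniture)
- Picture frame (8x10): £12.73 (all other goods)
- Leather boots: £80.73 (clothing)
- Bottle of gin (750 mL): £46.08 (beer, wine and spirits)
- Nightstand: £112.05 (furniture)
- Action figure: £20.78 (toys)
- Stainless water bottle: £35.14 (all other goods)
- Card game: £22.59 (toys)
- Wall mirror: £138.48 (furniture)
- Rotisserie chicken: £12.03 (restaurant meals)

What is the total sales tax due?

£37.05

Bottle of merlot £27.52: beer, wine and spirits → 11% + 3% local = 14% → £3.85
Side table £127.60: furniture → 3% + 0% local = 3% → £3.83
Bookshelf £137.28: furniture → 3% + 0% local = 3% → £4.12
Picture frame (8x10) £12.73: all other goods → 7.25% + 2.5% local = 9.75% → £1.24
Leather boots £80.73: clothing → 0% + 1% local = 1% → £0.81
Bottle of gin (750 mL) £46.08: beer, wine and spirits → 11% + 3% local = 14% → £6.45
Nightstand £112.05: furniture → 3% + 0% local = 3% → £3.36
Action figure £20.78: toys → 9.25% + 2% local = 11.25% → £2.34
Stainless water bottle £35.14: all other goods → 7.25% + 2.5% local = 9.75% → £3.43
Card game £22.59: toys → 9.25% + 2% local = 11.25% → £2.54
Wall mirror £138.48: furniture → 3% + 0% local = 3% → £4.15
Rotisserie chicken £12.03: restaurant meals → 6.25% + 1.5% local = 7.75% → £0.93
Total tax = £3.85 + £3.83 + £4.12 + £1.24 + £0.81 + £6.45 + £3.36 + £2.34 + £3.43 + £2.54 + £4.15 + £0.93 = £37.05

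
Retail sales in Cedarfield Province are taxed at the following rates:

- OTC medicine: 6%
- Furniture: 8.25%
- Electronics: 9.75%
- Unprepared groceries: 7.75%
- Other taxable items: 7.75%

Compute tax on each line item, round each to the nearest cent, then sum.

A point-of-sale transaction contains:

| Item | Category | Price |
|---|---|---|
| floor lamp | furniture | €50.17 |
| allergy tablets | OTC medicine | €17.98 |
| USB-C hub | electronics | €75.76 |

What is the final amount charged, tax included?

Floor lamp €50.17: furniture → 8.25% → €4.14
Allergy tablets €17.98: OTC medicine → 6% → €1.08
USB-C hub €75.76: electronics → 9.75% → €7.39
Subtotal = €143.91; tax = €12.61; total due = €156.52

€156.52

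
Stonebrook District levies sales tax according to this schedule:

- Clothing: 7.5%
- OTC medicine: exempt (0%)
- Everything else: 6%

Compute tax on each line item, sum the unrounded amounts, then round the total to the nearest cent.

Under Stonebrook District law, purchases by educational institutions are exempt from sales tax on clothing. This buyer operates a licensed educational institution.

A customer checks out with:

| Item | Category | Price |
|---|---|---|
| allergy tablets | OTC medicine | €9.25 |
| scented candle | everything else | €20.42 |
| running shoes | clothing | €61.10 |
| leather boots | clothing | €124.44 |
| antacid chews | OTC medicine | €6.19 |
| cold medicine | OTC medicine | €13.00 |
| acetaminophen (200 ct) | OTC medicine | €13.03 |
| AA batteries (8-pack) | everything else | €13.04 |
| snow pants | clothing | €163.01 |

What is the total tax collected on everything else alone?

€2.01

Scented candle €20.42: everything else → 6% → €1.2252
AA batteries (8-pack) €13.04: everything else → 6% → €0.7824
Tax on everything else: unrounded sum = €2.0076 → €2.01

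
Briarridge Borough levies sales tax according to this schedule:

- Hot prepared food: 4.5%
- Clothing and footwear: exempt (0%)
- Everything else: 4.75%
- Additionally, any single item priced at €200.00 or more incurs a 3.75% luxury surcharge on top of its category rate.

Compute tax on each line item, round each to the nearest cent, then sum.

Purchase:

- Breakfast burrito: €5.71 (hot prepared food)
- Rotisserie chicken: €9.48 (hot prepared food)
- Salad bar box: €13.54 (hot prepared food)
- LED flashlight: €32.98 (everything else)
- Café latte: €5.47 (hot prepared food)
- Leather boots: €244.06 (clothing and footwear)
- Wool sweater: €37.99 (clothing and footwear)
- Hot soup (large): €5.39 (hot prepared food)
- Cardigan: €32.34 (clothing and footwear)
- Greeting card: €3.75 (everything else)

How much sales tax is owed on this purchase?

Breakfast burrito €5.71: hot prepared food → 4.5% → €0.26
Rotisserie chicken €9.48: hot prepared food → 4.5% → €0.43
Salad bar box €13.54: hot prepared food → 4.5% → €0.61
LED flashlight €32.98: everything else → 4.75% → €1.57
Café latte €5.47: hot prepared food → 4.5% → €0.25
Leather boots €244.06: clothing and footwear → 0% + 3.75% surcharge = 3.75% → €9.15
Wool sweater €37.99: clothing and footwear → 0% → €0.00
Hot soup (large) €5.39: hot prepared food → 4.5% → €0.24
Cardigan €32.34: clothing and footwear → 0% → €0.00
Greeting card €3.75: everything else → 4.75% → €0.18
Total tax = €0.26 + €0.43 + €0.61 + €1.57 + €0.25 + €9.15 + €0.24 + €0.18 = €12.69

€12.69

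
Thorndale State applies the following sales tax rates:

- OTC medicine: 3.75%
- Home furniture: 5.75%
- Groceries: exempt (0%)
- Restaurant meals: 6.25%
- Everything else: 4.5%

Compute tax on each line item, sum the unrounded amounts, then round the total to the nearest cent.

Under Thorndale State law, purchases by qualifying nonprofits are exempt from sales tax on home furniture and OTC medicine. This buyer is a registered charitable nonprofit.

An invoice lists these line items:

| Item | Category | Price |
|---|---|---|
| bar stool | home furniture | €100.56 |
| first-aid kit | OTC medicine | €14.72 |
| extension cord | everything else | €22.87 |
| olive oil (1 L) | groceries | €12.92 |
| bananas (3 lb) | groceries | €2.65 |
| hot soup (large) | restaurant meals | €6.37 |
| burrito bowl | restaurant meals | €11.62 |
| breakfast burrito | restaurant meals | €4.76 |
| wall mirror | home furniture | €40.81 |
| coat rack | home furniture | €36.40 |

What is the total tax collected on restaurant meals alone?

Hot soup (large) €6.37: restaurant meals → 6.25% → €0.398125
Burrito bowl €11.62: restaurant meals → 6.25% → €0.72625
Breakfast burrito €4.76: restaurant meals → 6.25% → €0.2975
Tax on restaurant meals: unrounded sum = €1.421875 → €1.42

€1.42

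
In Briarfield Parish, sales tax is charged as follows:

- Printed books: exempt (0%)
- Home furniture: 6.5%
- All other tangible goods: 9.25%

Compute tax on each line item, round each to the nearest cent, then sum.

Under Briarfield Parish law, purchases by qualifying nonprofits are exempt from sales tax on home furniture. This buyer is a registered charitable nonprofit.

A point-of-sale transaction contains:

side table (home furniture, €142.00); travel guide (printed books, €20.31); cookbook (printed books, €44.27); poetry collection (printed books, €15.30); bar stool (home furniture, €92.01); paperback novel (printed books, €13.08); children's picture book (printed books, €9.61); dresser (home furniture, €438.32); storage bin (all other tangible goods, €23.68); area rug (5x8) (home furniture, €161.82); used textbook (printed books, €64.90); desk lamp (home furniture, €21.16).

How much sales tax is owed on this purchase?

€2.19

Side table €142.00: home furniture, buyer-exempt → 0% → €0.00
Travel guide €20.31: printed books → 0% → €0.00
Cookbook €44.27: printed books → 0% → €0.00
Poetry collection €15.30: printed books → 0% → €0.00
Bar stool €92.01: home furniture, buyer-exempt → 0% → €0.00
Paperback novel €13.08: printed books → 0% → €0.00
Children's picture book €9.61: printed books → 0% → €0.00
Dresser €438.32: home furniture, buyer-exempt → 0% → €0.00
Storage bin €23.68: all other tangible goods → 9.25% → €2.19
Area rug (5x8) €161.82: home furniture, buyer-exempt → 0% → €0.00
Used textbook €64.90: printed books → 0% → €0.00
Desk lamp €21.16: home furniture, buyer-exempt → 0% → €0.00
Total tax = €2.19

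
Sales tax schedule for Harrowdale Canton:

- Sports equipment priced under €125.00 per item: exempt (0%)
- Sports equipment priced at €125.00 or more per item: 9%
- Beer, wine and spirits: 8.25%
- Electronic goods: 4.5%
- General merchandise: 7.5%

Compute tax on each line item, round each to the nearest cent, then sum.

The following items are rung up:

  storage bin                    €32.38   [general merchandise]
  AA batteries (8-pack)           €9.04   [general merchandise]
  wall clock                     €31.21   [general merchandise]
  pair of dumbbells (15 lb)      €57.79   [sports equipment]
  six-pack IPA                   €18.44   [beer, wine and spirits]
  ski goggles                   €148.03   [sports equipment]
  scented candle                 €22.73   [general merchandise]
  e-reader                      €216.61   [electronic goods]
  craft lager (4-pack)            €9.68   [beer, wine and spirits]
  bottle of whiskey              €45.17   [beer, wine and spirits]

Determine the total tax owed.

Storage bin €32.38: general merchandise → 7.5% → €2.43
AA batteries (8-pack) €9.04: general merchandise → 7.5% → €0.68
Wall clock €31.21: general merchandise → 7.5% → €2.34
Pair of dumbbells (15 lb) €57.79: sports equipment, under €125.00 → 0% → €0.00
Six-pack IPA €18.44: beer, wine and spirits → 8.25% → €1.52
Ski goggles €148.03: sports equipment, €125.00 or more → 9% → €13.32
Scented candle €22.73: general merchandise → 7.5% → €1.70
E-reader €216.61: electronic goods → 4.5% → €9.75
Craft lager (4-pack) €9.68: beer, wine and spirits → 8.25% → €0.80
Bottle of whiskey €45.17: beer, wine and spirits → 8.25% → €3.73
Total tax = €2.43 + €0.68 + €2.34 + €1.52 + €13.32 + €1.70 + €9.75 + €0.80 + €3.73 = €36.27

€36.27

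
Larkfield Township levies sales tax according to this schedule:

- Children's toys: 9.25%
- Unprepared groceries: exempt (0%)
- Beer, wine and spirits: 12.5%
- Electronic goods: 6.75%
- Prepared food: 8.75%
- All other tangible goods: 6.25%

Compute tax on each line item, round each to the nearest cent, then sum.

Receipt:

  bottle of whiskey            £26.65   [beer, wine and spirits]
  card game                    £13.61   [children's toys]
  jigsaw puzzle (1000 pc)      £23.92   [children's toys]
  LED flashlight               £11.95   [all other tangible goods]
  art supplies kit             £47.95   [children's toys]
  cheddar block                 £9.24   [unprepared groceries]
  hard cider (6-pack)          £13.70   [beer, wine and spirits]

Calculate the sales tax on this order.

Bottle of whiskey £26.65: beer, wine and spirits → 12.5% → £3.33
Card game £13.61: children's toys → 9.25% → £1.26
Jigsaw puzzle (1000 pc) £23.92: children's toys → 9.25% → £2.21
LED flashlight £11.95: all other tangible goods → 6.25% → £0.75
Art supplies kit £47.95: children's toys → 9.25% → £4.44
Cheddar block £9.24: unprepared groceries → 0% → £0.00
Hard cider (6-pack) £13.70: beer, wine and spirits → 12.5% → £1.71
Total tax = £3.33 + £1.26 + £2.21 + £0.75 + £4.44 + £1.71 = £13.70

£13.70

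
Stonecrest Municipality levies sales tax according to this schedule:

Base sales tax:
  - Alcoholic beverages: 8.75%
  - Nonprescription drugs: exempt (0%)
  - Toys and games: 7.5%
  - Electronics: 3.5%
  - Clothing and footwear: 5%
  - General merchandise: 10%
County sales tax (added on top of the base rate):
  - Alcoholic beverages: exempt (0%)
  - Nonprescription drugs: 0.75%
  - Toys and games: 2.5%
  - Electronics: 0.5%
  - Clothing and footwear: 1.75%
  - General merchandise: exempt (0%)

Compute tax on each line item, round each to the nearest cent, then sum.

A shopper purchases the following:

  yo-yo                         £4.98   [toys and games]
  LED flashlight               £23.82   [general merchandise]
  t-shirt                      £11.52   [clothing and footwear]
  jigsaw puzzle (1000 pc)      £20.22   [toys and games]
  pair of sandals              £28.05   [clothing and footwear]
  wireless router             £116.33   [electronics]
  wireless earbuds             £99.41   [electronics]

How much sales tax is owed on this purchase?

Yo-yo £4.98: toys and games → 7.5% + 2.5% county = 10% → £0.50
LED flashlight £23.82: general merchandise → 10% + 0% county = 10% → £2.38
T-shirt £11.52: clothing and footwear → 5% + 1.75% county = 6.75% → £0.78
Jigsaw puzzle (1000 pc) £20.22: toys and games → 7.5% + 2.5% county = 10% → £2.02
Pair of sandals £28.05: clothing and footwear → 5% + 1.75% county = 6.75% → £1.89
Wireless router £116.33: electronics → 3.5% + 0.5% county = 4% → £4.65
Wireless earbuds £99.41: electronics → 3.5% + 0.5% county = 4% → £3.98
Total tax = £0.50 + £2.38 + £0.78 + £2.02 + £1.89 + £4.65 + £3.98 = £16.20

£16.20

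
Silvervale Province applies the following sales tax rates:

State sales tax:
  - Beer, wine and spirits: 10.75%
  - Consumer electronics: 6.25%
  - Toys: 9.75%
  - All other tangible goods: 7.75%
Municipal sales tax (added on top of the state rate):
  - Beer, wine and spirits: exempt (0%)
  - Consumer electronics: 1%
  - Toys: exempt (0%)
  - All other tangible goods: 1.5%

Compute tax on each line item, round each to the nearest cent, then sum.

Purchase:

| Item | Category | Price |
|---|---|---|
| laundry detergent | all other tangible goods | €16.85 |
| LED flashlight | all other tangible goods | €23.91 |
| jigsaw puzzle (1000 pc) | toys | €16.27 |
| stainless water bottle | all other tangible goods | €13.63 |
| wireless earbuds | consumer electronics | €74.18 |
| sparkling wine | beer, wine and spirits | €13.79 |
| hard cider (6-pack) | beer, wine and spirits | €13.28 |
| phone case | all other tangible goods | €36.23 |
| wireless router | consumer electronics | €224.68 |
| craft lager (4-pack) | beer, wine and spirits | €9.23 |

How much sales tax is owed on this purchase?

Laundry detergent €16.85: all other tangible goods → 7.75% + 1.5% municipal = 9.25% → €1.56
LED flashlight €23.91: all other tangible goods → 7.75% + 1.5% municipal = 9.25% → €2.21
Jigsaw puzzle (1000 pc) €16.27: toys → 9.75% + 0% municipal = 9.75% → €1.59
Stainless water bottle €13.63: all other tangible goods → 7.75% + 1.5% municipal = 9.25% → €1.26
Wireless earbuds €74.18: consumer electronics → 6.25% + 1% municipal = 7.25% → €5.38
Sparkling wine €13.79: beer, wine and spirits → 10.75% + 0% municipal = 10.75% → €1.48
Hard cider (6-pack) €13.28: beer, wine and spirits → 10.75% + 0% municipal = 10.75% → €1.43
Phone case €36.23: all other tangible goods → 7.75% + 1.5% municipal = 9.25% → €3.35
Wireless router €224.68: consumer electronics → 6.25% + 1% municipal = 7.25% → €16.29
Craft lager (4-pack) €9.23: beer, wine and spirits → 10.75% + 0% municipal = 10.75% → €0.99
Total tax = €1.56 + €2.21 + €1.59 + €1.26 + €5.38 + €1.48 + €1.43 + €3.35 + €16.29 + €0.99 = €35.54

€35.54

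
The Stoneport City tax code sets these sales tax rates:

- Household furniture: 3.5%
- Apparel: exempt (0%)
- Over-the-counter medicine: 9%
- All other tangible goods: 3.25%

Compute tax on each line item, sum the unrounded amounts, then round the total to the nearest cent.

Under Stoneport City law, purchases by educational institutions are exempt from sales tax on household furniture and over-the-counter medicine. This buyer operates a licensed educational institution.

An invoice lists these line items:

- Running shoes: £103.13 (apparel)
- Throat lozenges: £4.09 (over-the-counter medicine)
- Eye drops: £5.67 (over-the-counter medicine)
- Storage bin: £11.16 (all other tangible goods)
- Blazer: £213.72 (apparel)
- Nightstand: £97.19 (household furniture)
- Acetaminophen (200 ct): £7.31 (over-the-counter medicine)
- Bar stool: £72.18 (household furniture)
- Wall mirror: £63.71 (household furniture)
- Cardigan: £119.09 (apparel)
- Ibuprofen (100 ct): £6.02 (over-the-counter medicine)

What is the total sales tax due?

Running shoes £103.13: apparel → 0% → £0.00
Throat lozenges £4.09: over-the-counter medicine, buyer-exempt → 0% → £0.00
Eye drops £5.67: over-the-counter medicine, buyer-exempt → 0% → £0.00
Storage bin £11.16: all other tangible goods → 3.25% → £0.3627
Blazer £213.72: apparel → 0% → £0.00
Nightstand £97.19: household furniture, buyer-exempt → 0% → £0.00
Acetaminophen (200 ct) £7.31: over-the-counter medicine, buyer-exempt → 0% → £0.00
Bar stool £72.18: household furniture, buyer-exempt → 0% → £0.00
Wall mirror £63.71: household furniture, buyer-exempt → 0% → £0.00
Cardigan £119.09: apparel → 0% → £0.00
Ibuprofen (100 ct) £6.02: over-the-counter medicine, buyer-exempt → 0% → £0.00
Unrounded tax sum = £0.3627 → £0.36

£0.36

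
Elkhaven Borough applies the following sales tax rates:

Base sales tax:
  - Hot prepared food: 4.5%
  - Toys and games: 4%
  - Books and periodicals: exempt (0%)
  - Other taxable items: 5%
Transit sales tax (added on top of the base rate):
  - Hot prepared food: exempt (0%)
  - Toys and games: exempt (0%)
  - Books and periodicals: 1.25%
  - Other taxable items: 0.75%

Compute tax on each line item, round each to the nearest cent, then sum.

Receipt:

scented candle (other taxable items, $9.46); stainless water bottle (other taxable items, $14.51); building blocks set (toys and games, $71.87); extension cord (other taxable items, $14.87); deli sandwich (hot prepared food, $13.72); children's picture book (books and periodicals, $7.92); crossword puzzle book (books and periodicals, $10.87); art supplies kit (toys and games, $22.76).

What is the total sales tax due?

Scented candle $9.46: other taxable items → 5% + 0.75% transit = 5.75% → $0.54
Stainless water bottle $14.51: other taxable items → 5% + 0.75% transit = 5.75% → $0.83
Building blocks set $71.87: toys and games → 4% + 0% transit = 4% → $2.87
Extension cord $14.87: other taxable items → 5% + 0.75% transit = 5.75% → $0.86
Deli sandwich $13.72: hot prepared food → 4.5% + 0% transit = 4.5% → $0.62
Children's picture book $7.92: books and periodicals → 0% + 1.25% transit = 1.25% → $0.10
Crossword puzzle book $10.87: books and periodicals → 0% + 1.25% transit = 1.25% → $0.14
Art supplies kit $22.76: toys and games → 4% + 0% transit = 4% → $0.91
Total tax = $0.54 + $0.83 + $2.87 + $0.86 + $0.62 + $0.10 + $0.14 + $0.91 = $6.87

$6.87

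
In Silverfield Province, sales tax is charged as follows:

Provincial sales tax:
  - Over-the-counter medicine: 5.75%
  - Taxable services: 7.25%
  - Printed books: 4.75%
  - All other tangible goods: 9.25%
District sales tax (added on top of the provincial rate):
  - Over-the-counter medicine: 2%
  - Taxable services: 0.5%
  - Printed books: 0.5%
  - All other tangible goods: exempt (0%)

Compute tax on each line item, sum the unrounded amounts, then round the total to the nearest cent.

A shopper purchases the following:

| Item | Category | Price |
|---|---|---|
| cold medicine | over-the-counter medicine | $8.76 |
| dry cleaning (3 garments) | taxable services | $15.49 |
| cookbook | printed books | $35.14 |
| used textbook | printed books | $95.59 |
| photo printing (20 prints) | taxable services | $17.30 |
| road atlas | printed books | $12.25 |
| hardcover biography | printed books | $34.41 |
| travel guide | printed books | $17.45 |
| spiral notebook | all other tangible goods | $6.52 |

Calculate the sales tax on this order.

$14.05

Cold medicine $8.76: over-the-counter medicine → 5.75% + 2% district = 7.75% → $0.6789
Dry cleaning (3 garments) $15.49: taxable services → 7.25% + 0.5% district = 7.75% → $1.200475
Cookbook $35.14: printed books → 4.75% + 0.5% district = 5.25% → $1.84485
Used textbook $95.59: printed books → 4.75% + 0.5% district = 5.25% → $5.018475
Photo printing (20 prints) $17.30: taxable services → 7.25% + 0.5% district = 7.75% → $1.34075
Road atlas $12.25: printed books → 4.75% + 0.5% district = 5.25% → $0.643125
Hardcover biography $34.41: printed books → 4.75% + 0.5% district = 5.25% → $1.806525
Travel guide $17.45: printed books → 4.75% + 0.5% district = 5.25% → $0.916125
Spiral notebook $6.52: all other tangible goods → 9.25% + 0% district = 9.25% → $0.6031
Unrounded tax sum = $14.052325 → $14.05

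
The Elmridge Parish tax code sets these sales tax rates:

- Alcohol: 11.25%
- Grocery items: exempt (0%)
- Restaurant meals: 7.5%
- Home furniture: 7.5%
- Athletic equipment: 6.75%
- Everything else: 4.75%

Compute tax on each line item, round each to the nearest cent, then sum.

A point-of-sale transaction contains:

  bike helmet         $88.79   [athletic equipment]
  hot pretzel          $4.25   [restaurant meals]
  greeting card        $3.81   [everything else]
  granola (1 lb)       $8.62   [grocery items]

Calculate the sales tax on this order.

Bike helmet $88.79: athletic equipment → 6.75% → $5.99
Hot pretzel $4.25: restaurant meals → 7.5% → $0.32
Greeting card $3.81: everything else → 4.75% → $0.18
Granola (1 lb) $8.62: grocery items → 0% → $0.00
Total tax = $5.99 + $0.32 + $0.18 = $6.49

$6.49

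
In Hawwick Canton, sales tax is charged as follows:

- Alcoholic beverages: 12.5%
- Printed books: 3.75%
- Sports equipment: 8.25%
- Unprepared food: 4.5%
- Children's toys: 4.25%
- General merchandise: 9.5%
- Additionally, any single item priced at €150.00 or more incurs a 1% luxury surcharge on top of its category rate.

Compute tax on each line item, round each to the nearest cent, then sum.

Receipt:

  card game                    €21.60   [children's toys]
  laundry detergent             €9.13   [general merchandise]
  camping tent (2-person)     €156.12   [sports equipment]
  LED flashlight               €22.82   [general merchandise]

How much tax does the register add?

€18.40

Card game €21.60: children's toys → 4.25% → €0.92
Laundry detergent €9.13: general merchandise → 9.5% → €0.87
Camping tent (2-person) €156.12: sports equipment → 8.25% + 1% surcharge = 9.25% → €14.44
LED flashlight €22.82: general merchandise → 9.5% → €2.17
Total tax = €0.92 + €0.87 + €14.44 + €2.17 = €18.40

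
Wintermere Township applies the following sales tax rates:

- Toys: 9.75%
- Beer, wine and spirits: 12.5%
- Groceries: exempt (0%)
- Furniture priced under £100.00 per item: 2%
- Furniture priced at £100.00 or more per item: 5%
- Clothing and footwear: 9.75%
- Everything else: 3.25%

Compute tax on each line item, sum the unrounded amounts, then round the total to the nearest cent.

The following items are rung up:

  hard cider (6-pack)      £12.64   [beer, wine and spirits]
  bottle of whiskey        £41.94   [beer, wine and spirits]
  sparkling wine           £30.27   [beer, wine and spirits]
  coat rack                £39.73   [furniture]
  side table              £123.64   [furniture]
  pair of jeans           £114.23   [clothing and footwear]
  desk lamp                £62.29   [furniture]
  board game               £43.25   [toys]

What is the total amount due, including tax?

Hard cider (6-pack) £12.64: beer, wine and spirits → 12.5% → £1.58
Bottle of whiskey £41.94: beer, wine and spirits → 12.5% → £5.2425
Sparkling wine £30.27: beer, wine and spirits → 12.5% → £3.78375
Coat rack £39.73: furniture, under £100.00 → 2% → £0.7946
Side table £123.64: furniture, £100.00 or more → 5% → £6.182
Pair of jeans £114.23: clothing and footwear → 9.75% → £11.137425
Desk lamp £62.29: furniture, under £100.00 → 2% → £1.2458
Board game £43.25: toys → 9.75% → £4.216875
Subtotal = £467.99; unrounded tax = £34.18295 → £34.18; total due = £502.17

£502.17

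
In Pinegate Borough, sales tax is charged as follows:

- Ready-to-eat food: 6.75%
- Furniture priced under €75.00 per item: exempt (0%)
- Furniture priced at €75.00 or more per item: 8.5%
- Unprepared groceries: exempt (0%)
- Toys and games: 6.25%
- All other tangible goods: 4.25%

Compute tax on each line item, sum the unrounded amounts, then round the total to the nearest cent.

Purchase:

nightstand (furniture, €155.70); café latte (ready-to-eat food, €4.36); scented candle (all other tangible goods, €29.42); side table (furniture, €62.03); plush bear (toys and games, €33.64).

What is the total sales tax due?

€16.88

Nightstand €155.70: furniture, €75.00 or more → 8.5% → €13.2345
Café latte €4.36: ready-to-eat food → 6.75% → €0.2943
Scented candle €29.42: all other tangible goods → 4.25% → €1.25035
Side table €62.03: furniture, under €75.00 → 0% → €0.00
Plush bear €33.64: toys and games → 6.25% → €2.1025
Unrounded tax sum = €16.88165 → €16.88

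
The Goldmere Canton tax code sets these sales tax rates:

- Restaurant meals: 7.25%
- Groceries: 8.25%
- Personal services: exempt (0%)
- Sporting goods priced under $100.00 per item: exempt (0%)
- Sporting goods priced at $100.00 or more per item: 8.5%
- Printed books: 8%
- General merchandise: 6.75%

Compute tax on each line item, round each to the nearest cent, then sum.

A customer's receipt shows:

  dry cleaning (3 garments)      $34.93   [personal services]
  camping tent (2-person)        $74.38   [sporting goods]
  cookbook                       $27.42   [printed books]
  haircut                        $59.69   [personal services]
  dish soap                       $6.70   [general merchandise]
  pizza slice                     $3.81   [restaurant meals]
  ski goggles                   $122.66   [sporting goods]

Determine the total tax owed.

$13.35

Dry cleaning (3 garments) $34.93: personal services → 0% → $0.00
Camping tent (2-person) $74.38: sporting goods, under $100.00 → 0% → $0.00
Cookbook $27.42: printed books → 8% → $2.19
Haircut $59.69: personal services → 0% → $0.00
Dish soap $6.70: general merchandise → 6.75% → $0.45
Pizza slice $3.81: restaurant meals → 7.25% → $0.28
Ski goggles $122.66: sporting goods, $100.00 or more → 8.5% → $10.43
Total tax = $2.19 + $0.45 + $0.28 + $10.43 = $13.35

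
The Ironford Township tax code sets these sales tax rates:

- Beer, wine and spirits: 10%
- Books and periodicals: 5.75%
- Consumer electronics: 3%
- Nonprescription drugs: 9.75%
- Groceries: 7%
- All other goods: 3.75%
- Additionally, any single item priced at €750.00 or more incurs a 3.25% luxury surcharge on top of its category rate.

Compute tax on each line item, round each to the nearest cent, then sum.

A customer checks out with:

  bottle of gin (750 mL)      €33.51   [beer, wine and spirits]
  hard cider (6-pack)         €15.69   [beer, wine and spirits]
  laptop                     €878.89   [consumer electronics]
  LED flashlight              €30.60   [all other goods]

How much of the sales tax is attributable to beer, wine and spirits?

Bottle of gin (750 mL) €33.51: beer, wine and spirits → 10% → €3.35
Hard cider (6-pack) €15.69: beer, wine and spirits → 10% → €1.57
Tax on beer, wine and spirits = €3.35 + €1.57 = €4.92

€4.92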